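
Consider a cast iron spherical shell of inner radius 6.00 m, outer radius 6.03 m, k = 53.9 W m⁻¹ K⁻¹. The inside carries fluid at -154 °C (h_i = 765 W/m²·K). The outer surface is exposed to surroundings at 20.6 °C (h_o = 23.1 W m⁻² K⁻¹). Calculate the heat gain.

Q = 1.77×10^6 W

Series thermal resistances, inner to outer:
  R_conv,in = 1/(4πr²h) = 1/(4π·6.00²·765) = 2.890×10^-6 K/W
  R_cast iron = (1/6.00 − 1/6.03)/(4πk) = 8.292×10^-4/(4π·53.9) = 1.224×10^-6 K/W
  R_conv,out = 1/(4πr²h) = 1/(4π·6.03²·23.1) = 9.474×10^-5 K/W
ΣR = 2.890×10^-6 + 1.224×10^-6 + 9.474×10^-5 = 9.885×10^-5 K/W
Q = ΔT/ΣR = (-154 °C − 20.6 °C)/9.885×10^-5 = -1.77×10^6 W
(Negative Q ⇒ heat flows inward; heat gain = 1.77×10^6 W.)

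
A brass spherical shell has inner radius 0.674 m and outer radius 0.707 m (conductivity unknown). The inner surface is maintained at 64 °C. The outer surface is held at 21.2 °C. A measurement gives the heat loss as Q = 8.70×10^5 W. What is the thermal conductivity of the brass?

k = 112 W/m·K

ΣR = ΔT/Q = |64 − 21.2|/8.70×10^5 = 4.920×10^-5 K/W
(1/r₁−1/r₂)/(4πk) = 4.920×10^-5 ⇒ k = 0.06925/(4π·4.920×10^-5) = 112 W/m·K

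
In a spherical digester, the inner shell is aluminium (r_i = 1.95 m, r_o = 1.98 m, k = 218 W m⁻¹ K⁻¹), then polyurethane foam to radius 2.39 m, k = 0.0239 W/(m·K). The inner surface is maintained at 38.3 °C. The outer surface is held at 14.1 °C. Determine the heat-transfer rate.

Series thermal resistances, inner to outer:
  R_aluminium = (1/1.95 − 1/1.98)/(4πk) = 0.007770/(4π·218) = 2.836×10^-6 K/W
  R_polyurethane foam = (1/1.98 − 1/2.39)/(4πk) = 0.08664/(4π·0.0239) = 0.2885 K/W
ΣR = 2.836×10^-6 + 0.2885 = 0.2885 K/W
Q = ΔT/ΣR = (38.3 °C − 14.1 °C)/0.2885 = 83.9 W

Q = 83.9 W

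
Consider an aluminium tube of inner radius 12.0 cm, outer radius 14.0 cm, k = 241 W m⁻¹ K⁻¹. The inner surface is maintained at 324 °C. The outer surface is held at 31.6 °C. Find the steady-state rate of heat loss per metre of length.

Q' = 2870 kW/m

Q' = 2πk·ΔT/ln(r₂/r₁) = 2π × 241 × 292.4 / ln(0.140/0.120) = 2.87×10^6 W/m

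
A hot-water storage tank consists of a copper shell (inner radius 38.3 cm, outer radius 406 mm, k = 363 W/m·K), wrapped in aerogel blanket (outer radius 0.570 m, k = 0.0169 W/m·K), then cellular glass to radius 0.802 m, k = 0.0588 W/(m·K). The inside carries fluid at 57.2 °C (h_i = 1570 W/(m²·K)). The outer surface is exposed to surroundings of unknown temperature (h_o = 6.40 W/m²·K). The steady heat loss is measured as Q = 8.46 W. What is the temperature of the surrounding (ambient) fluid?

Sum the resistances:
  R_conv,in = 1/(4πr²h) = 1/(4π·0.383²·1570) = 3.455×10^-4 K/W
  R_copper = (1/0.383 − 1/0.406)/(4πk) = 0.1479/(4π·363) = 3.243×10^-5 K/W
  R_aerogel blanket = (1/0.406 − 1/0.570)/(4πk) = 0.7087/(4π·0.0169) = 3.337 K/W
  R_cellular glass = (1/0.570 − 1/0.802)/(4πk) = 0.5075/(4π·0.0588) = 0.6868 K/W
  R_conv,out = 1/(4πr²h) = 1/(4π·0.802²·6.40) = 0.01933 K/W
ΣR = 4.043 K/W
ΔT = Q·ΣR = 8.46 × 4.043 = 34.20 K
Heat flows outward, so T_out = T_in − ΔT = 57.2 − 34.20 = 23.0 °C

T_out = 23.0 °C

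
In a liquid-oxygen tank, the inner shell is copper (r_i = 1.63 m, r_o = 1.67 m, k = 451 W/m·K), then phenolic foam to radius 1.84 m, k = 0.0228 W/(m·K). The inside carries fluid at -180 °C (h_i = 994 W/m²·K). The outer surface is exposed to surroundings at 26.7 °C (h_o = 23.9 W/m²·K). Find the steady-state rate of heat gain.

Treat each layer as a resistance in series:
  R_conv,in = 1/(4πr²h) = 1/(4π·1.63²·994) = 3.013×10^-5 K/W
  R_copper = (1/1.63 − 1/1.67)/(4πk) = 0.01469/(4π·451) = 2.593×10^-6 K/W
  R_phenolic foam = (1/1.67 − 1/1.84)/(4πk) = 0.05532/(4π·0.0228) = 0.1931 K/W
  R_conv,out = 1/(4πr²h) = 1/(4π·1.84²·23.9) = 9.835×10^-4 K/W
ΣR = 3.013×10^-5 + 2.593×10^-6 + 0.1931 + 9.835×10^-4 = 0.1941 K/W
Q = ΔT/ΣR = (-180 °C − 26.7 °C)/0.1941 = -1060 W
(Negative Q ⇒ heat flows inward; heat gain = 1060 W.)

Q = 1060 W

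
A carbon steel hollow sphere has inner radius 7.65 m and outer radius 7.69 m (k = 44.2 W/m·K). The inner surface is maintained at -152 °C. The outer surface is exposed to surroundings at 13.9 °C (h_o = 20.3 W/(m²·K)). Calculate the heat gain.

Q = 2460 kW

Series thermal resistances, inner to outer:
  R_carbon steel = (1/7.65 − 1/7.69)/(4πk) = 6.799×10^-4/(4π·44.2) = 1.224×10^-6 K/W
  R_conv,out = 1/(4πr²h) = 1/(4π·7.69²·20.3) = 6.629×10^-5 K/W
ΣR = 1.224×10^-6 + 6.629×10^-5 = 6.751×10^-5 K/W
Q = ΔT/ΣR = (-152 °C − 13.9 °C)/6.751×10^-5 = -2.46×10^6 W
(Negative Q ⇒ heat flows inward; heat gain = 2.46×10^6 W.)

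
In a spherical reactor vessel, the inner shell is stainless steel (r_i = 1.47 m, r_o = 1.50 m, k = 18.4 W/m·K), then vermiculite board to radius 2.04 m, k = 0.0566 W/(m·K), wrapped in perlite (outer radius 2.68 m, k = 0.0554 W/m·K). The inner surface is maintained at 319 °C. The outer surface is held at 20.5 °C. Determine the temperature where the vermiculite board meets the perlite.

T = 141 °C

Series thermal resistances, inner to outer:
  R_stainless steel = (1/1.47 − 1/1.50)/(4πk) = 0.01361/(4π·18.4) = 5.884×10^-5 K/W
  R_vermiculite board = (1/1.50 − 1/2.04)/(4πk) = 0.1765/(4π·0.0566) = 0.2481 K/W
  R_perlite = (1/2.04 − 1/2.68)/(4πk) = 0.1171/(4π·0.0554) = 0.1681 K/W
ΣR = 5.884×10^-5 + 0.2481 + 0.1681 = 0.4163 K/W
Q = ΔT/ΣR = (319 °C − 20.5 °C)/0.4163 = 717.0 W
From the inner boundary to the vermiculite board/perlite interface, ΣR_partial = 0.2482 K/W.
T_interface = T_in − Q·ΣR_partial = 319 °C − (717.0)(0.2482) = 141 °C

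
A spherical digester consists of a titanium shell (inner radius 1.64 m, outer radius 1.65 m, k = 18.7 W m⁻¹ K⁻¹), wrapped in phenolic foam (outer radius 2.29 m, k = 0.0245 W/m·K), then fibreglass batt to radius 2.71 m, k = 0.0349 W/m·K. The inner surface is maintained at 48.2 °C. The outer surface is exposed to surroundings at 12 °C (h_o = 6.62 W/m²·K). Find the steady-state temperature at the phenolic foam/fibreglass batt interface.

Series thermal resistances, inner to outer:
  R_titanium = (1/1.64 − 1/1.65)/(4πk) = 0.003695/(4π·18.7) = 1.573×10^-5 K/W
  R_phenolic foam = (1/1.65 − 1/2.29)/(4πk) = 0.1694/(4π·0.0245) = 0.5502 K/W
  R_fibreglass batt = (1/2.29 − 1/2.71)/(4πk) = 0.06768/(4π·0.0349) = 0.1543 K/W
  R_conv,out = 1/(4πr²h) = 1/(4π·2.71²·6.62) = 0.001637 K/W
ΣR = 1.573×10^-5 + 0.5502 + 0.1543 + 0.001637 = 0.7062 K/W
Q = ΔT/ΣR = (48.2 °C − 12 °C)/0.7062 = 51.26 W
From the inner boundary to the phenolic foam/fibreglass batt interface, ΣR_partial = 0.5502 K/W.
T_interface = T_in − Q·ΣR_partial = 48.2 °C − (51.26)(0.5502) = 20.0 °C

T = 20.0 °C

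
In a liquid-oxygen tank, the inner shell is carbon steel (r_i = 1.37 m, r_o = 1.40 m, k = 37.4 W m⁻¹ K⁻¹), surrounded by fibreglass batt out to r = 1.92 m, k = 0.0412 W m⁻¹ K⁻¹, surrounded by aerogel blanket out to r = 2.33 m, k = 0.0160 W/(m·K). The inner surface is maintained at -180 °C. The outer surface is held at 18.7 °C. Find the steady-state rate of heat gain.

Q = 240 W

Resistance network (inner→outer):
  R_carbon steel = (1/1.37 − 1/1.40)/(4πk) = 0.01564/(4π·37.4) = 3.328×10^-5 K/W
  R_fibreglass batt = (1/1.40 − 1/1.92)/(4πk) = 0.1935/(4π·0.0412) = 0.3737 K/W
  R_aerogel blanket = (1/1.92 − 1/2.33)/(4πk) = 0.09165/(4π·0.0160) = 0.4558 K/W
ΣR = 3.328×10^-5 + 0.3737 + 0.4558 = 0.8295 K/W
Q = ΔT/ΣR = (-180 °C − 18.7 °C)/0.8295 = -240 W
(Negative Q ⇒ heat flows inward; heat gain = 240 W.)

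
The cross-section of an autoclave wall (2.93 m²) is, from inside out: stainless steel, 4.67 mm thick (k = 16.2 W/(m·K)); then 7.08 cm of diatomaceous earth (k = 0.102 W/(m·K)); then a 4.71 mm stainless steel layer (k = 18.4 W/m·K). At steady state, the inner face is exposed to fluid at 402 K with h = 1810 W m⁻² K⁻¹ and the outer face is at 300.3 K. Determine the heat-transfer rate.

Treat each layer as a resistance in series:
  R_conv,in = 1/(hA) = 1/(1810·2.93) = 1.886×10^-4 K/W
  R_stainless steel = L/(kA) = 0.00467/(16.2·2.93) = 9.839×10^-5 K/W
  R_diatomaceous earth = L/(kA) = 0.0708/(0.102·2.93) = 0.2369 K/W
  R_stainless steel = L/(kA) = 0.00471/(18.4·2.93) = 8.736×10^-5 K/W
ΣR = 1.886×10^-4 + 9.839×10^-5 + 0.2369 + 8.736×10^-5 = 0.2373 K/W
Q = ΔT/ΣR = (402 K − 300.3 K)/0.2373 = 429 W

Q = 429 W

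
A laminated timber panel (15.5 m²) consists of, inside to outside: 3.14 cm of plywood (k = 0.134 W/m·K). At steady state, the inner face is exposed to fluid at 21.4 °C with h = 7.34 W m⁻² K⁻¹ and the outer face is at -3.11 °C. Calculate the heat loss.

Q = 1030 W

Series thermal resistances, inner to outer:
  R_conv,in = 1/(hA) = 1/(7.34·15.5) = 0.008790 K/W
  R_plywood = L/(kA) = 0.0314/(0.134·15.5) = 0.01512 K/W
ΣR = 0.008790 + 0.01512 = 0.02391 K/W
Q = ΔT/ΣR = (21.4 °C − -3.11 °C)/0.02391 = 1030 W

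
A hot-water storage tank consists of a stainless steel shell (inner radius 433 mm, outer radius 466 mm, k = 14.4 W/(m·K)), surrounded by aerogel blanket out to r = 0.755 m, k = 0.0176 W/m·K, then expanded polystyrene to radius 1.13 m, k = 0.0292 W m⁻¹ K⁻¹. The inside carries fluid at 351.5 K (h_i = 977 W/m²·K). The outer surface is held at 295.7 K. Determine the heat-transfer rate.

Q = 11.4 W

Series thermal resistances, inner to outer:
  R_conv,in = 1/(4πr²h) = 1/(4π·0.433²·977) = 4.344×10^-4 K/W
  R_stainless steel = (1/0.433 − 1/0.466)/(4πk) = 0.1635/(4π·14.4) = 9.038×10^-4 K/W
  R_aerogel blanket = (1/0.466 − 1/0.755)/(4πk) = 0.8214/(4π·0.0176) = 3.714 K/W
  R_expanded polystyrene = (1/0.755 − 1/1.13)/(4πk) = 0.4395/(4π·0.0292) = 1.198 K/W
ΣR = 4.344×10^-4 + 9.038×10^-4 + 3.714 + 1.198 = 4.913 K/W
Q = ΔT/ΣR = (351.5 K − 295.7 K)/4.913 = 11.4 W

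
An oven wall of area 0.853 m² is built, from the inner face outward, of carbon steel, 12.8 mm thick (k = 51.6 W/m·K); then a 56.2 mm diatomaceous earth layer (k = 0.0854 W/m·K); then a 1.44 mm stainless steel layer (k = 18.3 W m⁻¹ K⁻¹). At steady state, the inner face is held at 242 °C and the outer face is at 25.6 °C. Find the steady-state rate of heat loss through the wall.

Q = 280 W

Resistance network (inner→outer):
  R_carbon steel = L/(kA) = 0.0128/(51.6·0.853) = 2.908×10^-4 K/W
  R_diatomaceous earth = L/(kA) = 0.0562/(0.0854·0.853) = 0.7715 K/W
  R_stainless steel = L/(kA) = 0.00144/(18.3·0.853) = 9.225×10^-5 K/W
ΣR = 2.908×10^-4 + 0.7715 + 9.225×10^-5 = 0.7719 K/W
Q = ΔT/ΣR = (242 °C − 25.6 °C)/0.7719 = 280 W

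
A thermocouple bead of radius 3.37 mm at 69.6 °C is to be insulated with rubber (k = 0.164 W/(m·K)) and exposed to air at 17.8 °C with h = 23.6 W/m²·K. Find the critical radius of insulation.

r_cr = 1.39 cm

For a sphere, r_cr = 2k_ins/h = 2·0.164/23.6 = 0.0139 m = 1.39 cm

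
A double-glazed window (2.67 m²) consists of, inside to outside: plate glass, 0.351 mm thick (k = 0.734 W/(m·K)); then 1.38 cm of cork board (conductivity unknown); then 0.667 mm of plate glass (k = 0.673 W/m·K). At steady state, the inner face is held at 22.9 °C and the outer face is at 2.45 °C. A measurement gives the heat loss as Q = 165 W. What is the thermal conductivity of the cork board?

ΣR = ΔT/Q = |22.9 − 2.45|/165 = 0.1239 K/W
Known resistances:
  R_plate glass = L/(kA) = 3.51×10^-4/(0.734·2.67) = 1.791×10^-4 K/W
  R_plate glass = L/(kA) = 6.67×10^-4/(0.673·2.67) = 3.712×10^-4 K/W
R_cork board = ΣR − ΣR_known = 0.1239 − 5.503×10^-4 = 0.1233 K/W
L/(kA) = 0.1233 ⇒ k = 0.0138/(0.1233·2.67) = 0.0419 W/m·K

k = 0.0419 W/m·K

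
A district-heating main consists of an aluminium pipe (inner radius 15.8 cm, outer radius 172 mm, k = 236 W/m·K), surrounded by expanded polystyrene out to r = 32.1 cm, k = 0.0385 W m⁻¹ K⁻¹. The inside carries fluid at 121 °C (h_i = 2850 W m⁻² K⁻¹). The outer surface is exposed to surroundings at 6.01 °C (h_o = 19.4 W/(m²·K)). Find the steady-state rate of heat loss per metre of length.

Treat each layer as a resistance in series:
  R'_conv,in = 1/(2πr h) = 1/(2π·0.158·2850) = 3.534×10^-4 m·K/W
  R'_aluminium = ln(0.172/0.158)/(2πk) = 0.08490/(2π·236) = 5.725×10^-5 m·K/W
  R'_expanded polystyrene = ln(0.321/0.172)/(2πk) = 0.6239/(2π·0.0385) = 2.579 m·K/W
  R'_conv,out = 1/(2πr h) = 1/(2π·0.321·19.4) = 0.02556 m·K/W
ΣR = 3.534×10^-4 + 5.725×10^-5 + 2.579 + 0.02556 = 2.605 m·K/W
Q' = ΔT/ΣR = (121 °C − 6.01 °C)/2.605 = 44.1 W/m

Q' = 44.1 W/m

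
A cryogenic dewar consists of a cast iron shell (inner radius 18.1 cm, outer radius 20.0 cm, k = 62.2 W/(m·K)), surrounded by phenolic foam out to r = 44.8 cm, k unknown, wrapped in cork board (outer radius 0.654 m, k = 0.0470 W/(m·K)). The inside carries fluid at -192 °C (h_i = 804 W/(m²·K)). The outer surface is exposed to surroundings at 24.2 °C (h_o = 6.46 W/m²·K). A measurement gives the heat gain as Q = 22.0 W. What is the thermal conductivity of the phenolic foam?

ΣR = ΔT/Q = |-192 − 24.2|/22.0 = 9.827 K/W
Known resistances:
  R_conv,in = 1/(4πr²h) = 1/(4π·0.181²·804) = 0.003021 K/W
  R_cast iron = (1/0.181 − 1/0.200)/(4πk) = 0.5249/(4π·62.2) = 6.715×10^-4 K/W
  R_cork board = (1/0.448 − 1/0.654)/(4πk) = 0.7031/(4π·0.0470) = 1.190 K/W
  R_conv,out = 1/(4πr²h) = 1/(4π·0.654²·6.46) = 0.02880 K/W
R_phenolic foam = ΣR − ΣR_known = 9.827 − 1.222 = 8.605 K/W
(1/r₁−1/r₂)/(4πk) = 8.605 ⇒ k = 2.768/(4π·8.605) = 0.0256 W/m·K

k = 0.0256 W/m·K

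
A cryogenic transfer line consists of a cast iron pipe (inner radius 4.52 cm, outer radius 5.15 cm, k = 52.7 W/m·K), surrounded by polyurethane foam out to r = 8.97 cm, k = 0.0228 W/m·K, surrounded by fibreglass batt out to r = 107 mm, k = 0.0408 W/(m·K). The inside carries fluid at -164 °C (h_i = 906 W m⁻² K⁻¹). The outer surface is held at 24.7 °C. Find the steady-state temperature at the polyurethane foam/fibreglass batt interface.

T = -3.7 °C

Treat each layer as a resistance in series:
  R'_conv,in = 1/(2πr h) = 1/(2π·0.0452·906) = 0.003886 m·K/W
  R'_cast iron = ln(0.0515/0.0452)/(2πk) = 0.1305/(2π·52.7) = 3.941×10^-4 m·K/W
  R'_polyurethane foam = ln(0.0897/0.0515)/(2πk) = 0.5549/(2π·0.0228) = 3.873 m·K/W
  R'_fibreglass batt = ln(0.107/0.0897)/(2πk) = 0.1764/(2π·0.0408) = 0.6879 m·K/W
ΣR = 0.003886 + 3.941×10^-4 + 3.873 + 0.6879 = 4.565 m·K/W
Q' = ΔT/ΣR = (-164 °C − 24.7 °C)/4.565 = -41.34 W/m
From the inner boundary to the polyurethane foam/fibreglass batt interface, ΣR_partial = 3.877 m·K/W.
T_interface = T_in − Q'·ΣR_partial = -164 °C − (-41.34)(3.877) = -3.7 °C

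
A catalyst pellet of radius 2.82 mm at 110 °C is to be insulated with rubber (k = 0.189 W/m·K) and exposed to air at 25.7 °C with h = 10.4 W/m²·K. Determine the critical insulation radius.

r_cr = 3.63 cm

For a sphere, r_cr = 2k_ins/h = 2·0.189/10.4 = 0.0363 m = 3.63 cm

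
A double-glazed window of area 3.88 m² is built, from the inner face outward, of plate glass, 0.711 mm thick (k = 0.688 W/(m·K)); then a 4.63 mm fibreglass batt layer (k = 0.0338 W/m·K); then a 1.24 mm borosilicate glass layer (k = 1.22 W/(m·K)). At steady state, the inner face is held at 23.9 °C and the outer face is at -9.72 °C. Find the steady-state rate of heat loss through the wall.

Series thermal resistances, inner to outer:
  R_plate glass = L/(kA) = 7.11×10^-4/(0.688·3.88) = 2.663×10^-4 K/W
  R_fibreglass batt = L/(kA) = 0.00463/(0.0338·3.88) = 0.03530 K/W
  R_borosilicate glass = L/(kA) = 0.00124/(1.22·3.88) = 2.620×10^-4 K/W
ΣR = 2.663×10^-4 + 0.03530 + 2.620×10^-4 = 0.03583 K/W
Q = ΔT/ΣR = (23.9 °C − -9.72 °C)/0.03583 = 938 W

Q = 938 W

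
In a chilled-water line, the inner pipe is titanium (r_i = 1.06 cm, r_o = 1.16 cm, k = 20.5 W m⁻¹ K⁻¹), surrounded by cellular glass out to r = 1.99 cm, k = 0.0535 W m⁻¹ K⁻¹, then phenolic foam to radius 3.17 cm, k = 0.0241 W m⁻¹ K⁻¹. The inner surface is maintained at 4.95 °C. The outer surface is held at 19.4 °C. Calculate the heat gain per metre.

Q' = 3.09 W/m

Treat each layer as a resistance in series:
  R'_titanium = ln(0.0116/0.0106)/(2πk) = 0.09015/(2π·20.5) = 6.999×10^-4 m·K/W
  R'_cellular glass = ln(0.0199/0.0116)/(2πk) = 0.5397/(2π·0.0535) = 1.606 m·K/W
  R'_phenolic foam = ln(0.0317/0.0199)/(2πk) = 0.4656/(2π·0.0241) = 3.075 m·K/W
ΣR = 6.999×10^-4 + 1.606 + 3.075 = 4.682 m·K/W
Q' = ΔT/ΣR = (4.95 °C − 19.4 °C)/4.682 = -3.09 W/m
(Negative Q' ⇒ heat flows inward; heat gain = 3.09 W/m.)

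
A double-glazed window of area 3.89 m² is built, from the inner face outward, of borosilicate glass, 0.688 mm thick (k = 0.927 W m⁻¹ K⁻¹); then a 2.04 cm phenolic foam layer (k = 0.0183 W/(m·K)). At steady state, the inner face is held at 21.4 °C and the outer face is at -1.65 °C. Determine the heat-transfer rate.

Q = 80.4 W

Series thermal resistances, inner to outer:
  R_borosilicate glass = L/(kA) = 6.88×10^-4/(0.927·3.89) = 1.908×10^-4 K/W
  R_phenolic foam = L/(kA) = 0.0204/(0.0183·3.89) = 0.2866 K/W
ΣR = 1.908×10^-4 + 0.2866 = 0.2868 K/W
Q = ΔT/ΣR = (21.4 °C − -1.65 °C)/0.2868 = 80.4 W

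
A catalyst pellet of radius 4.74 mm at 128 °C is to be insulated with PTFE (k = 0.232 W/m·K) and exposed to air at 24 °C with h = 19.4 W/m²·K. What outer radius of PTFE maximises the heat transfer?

For a sphere, r_cr = 2k_ins/h = 2·0.232/19.4 = 0.0239 m = 2.39 cm

r_cr = 2.39 cm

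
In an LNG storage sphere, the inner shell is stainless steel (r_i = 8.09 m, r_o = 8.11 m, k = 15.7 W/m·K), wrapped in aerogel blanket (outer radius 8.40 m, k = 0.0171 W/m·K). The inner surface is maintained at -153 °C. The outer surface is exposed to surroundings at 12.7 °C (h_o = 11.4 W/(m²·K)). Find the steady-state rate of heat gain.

Treat each layer as a resistance in series:
  R_stainless steel = (1/8.09 − 1/8.11)/(4πk) = 3.048×10^-4/(4π·15.7) = 1.545×10^-6 K/W
  R_aerogel blanket = (1/8.11 − 1/8.40)/(4πk) = 0.004257/(4π·0.0171) = 0.01981 K/W
  R_conv,out = 1/(4πr²h) = 1/(4π·8.40²·11.4) = 9.893×10^-5 K/W
ΣR = 1.545×10^-6 + 0.01981 + 9.893×10^-5 = 0.01991 K/W
Q = ΔT/ΣR = (-153 °C − 12.7 °C)/0.01991 = -8320 W
(Negative Q ⇒ heat flows inward; heat gain = 8320 W.)

Q = 8.32 kW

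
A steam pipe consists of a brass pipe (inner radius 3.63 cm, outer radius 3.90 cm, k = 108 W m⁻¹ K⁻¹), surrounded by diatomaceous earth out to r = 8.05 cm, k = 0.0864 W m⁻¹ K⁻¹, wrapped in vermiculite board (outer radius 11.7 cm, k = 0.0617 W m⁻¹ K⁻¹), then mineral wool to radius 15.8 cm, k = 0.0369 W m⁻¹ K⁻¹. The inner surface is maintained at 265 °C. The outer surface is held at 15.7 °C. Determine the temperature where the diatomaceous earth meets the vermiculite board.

T = 172 °C

Series thermal resistances, inner to outer:
  R'_brass = ln(0.0390/0.0363)/(2πk) = 0.07174/(2π·108) = 1.057×10^-4 m·K/W
  R'_diatomaceous earth = ln(0.0805/0.0390)/(2πk) = 0.7247/(2π·0.0864) = 1.335 m·K/W
  R'_vermiculite board = ln(0.117/0.0805)/(2πk) = 0.3739/(2π·0.0617) = 0.9645 m·K/W
  R'_mineral wool = ln(0.158/0.117)/(2πk) = 0.3004/(2π·0.0369) = 1.296 m·K/W
ΣR = 1.057×10^-4 + 1.335 + 0.9645 + 1.296 = 3.596 m·K/W
Q' = ΔT/ΣR = (265 °C − 15.7 °C)/3.596 = 69.33 W/m
From the inner boundary to the diatomaceous earth/vermiculite board interface, ΣR_partial = 1.335 m·K/W.
T_interface = T_in − Q'·ΣR_partial = 265 °C − (69.33)(1.335) = 172 °C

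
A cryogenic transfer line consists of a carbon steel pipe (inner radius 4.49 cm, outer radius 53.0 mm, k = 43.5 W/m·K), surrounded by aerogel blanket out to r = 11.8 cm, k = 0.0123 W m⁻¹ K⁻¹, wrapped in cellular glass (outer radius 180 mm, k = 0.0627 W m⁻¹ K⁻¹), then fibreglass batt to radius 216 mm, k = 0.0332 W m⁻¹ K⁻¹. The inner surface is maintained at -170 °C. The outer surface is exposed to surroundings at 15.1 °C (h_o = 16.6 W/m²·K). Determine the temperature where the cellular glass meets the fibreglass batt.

Resistance network (inner→outer):
  R'_carbon steel = ln(0.0530/0.0449)/(2πk) = 0.1659/(2π·43.5) = 6.068×10^-4 m·K/W
  R'_aerogel blanket = ln(0.118/0.0530)/(2πk) = 0.8004/(2π·0.0123) = 10.36 m·K/W
  R'_cellular glass = ln(0.180/0.118)/(2πk) = 0.4223/(2π·0.0627) = 1.072 m·K/W
  R'_fibreglass batt = ln(0.216/0.180)/(2πk) = 0.1823/(2π·0.0332) = 0.8740 m·K/W
  R'_conv,out = 1/(2πr h) = 1/(2π·0.216·16.6) = 0.04439 m·K/W
ΣR = 6.068×10^-4 + 10.36 + 1.072 + 0.8740 + 0.04439 = 12.35 m·K/W
Q' = ΔT/ΣR = (-170 °C − 15.1 °C)/12.35 = -14.99 W/m
From the inner boundary to the cellular glass/fibreglass batt interface, ΣR_partial = 11.43 m·K/W.
T_interface = T_in − Q'·ΣR_partial = -170 °C − (-14.99)(11.43) = 1.3 °C

T = 1.3 °C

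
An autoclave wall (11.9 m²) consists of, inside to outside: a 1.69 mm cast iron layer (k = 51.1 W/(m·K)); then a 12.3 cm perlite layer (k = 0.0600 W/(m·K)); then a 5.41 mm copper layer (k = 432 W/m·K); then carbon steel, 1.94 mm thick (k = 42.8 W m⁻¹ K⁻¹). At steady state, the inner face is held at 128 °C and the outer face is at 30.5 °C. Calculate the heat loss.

Series thermal resistances, inner to outer:
  R_cast iron = L/(kA) = 0.00169/(51.1·11.9) = 2.779×10^-6 K/W
  R_perlite = L/(kA) = 0.123/(0.0600·11.9) = 0.1723 K/W
  R_copper = L/(kA) = 0.00541/(432·11.9) = 1.052×10^-6 K/W
  R_carbon steel = L/(kA) = 0.00194/(42.8·11.9) = 3.809×10^-6 K/W
ΣR = 2.779×10^-6 + 0.1723 + 1.052×10^-6 + 3.809×10^-6 = 0.1723 K/W
Q = ΔT/ΣR = (128 °C − 30.5 °C)/0.1723 = 566 W

Q = 566 W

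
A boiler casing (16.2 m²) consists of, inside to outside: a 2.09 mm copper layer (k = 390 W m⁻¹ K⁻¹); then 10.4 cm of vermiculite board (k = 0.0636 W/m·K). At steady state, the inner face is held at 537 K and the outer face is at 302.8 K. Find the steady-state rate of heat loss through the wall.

Q = 2320 W

Resistance network (inner→outer):
  R_copper = L/(kA) = 0.00209/(390·16.2) = 3.308×10^-7 K/W
  R_vermiculite board = L/(kA) = 0.104/(0.0636·16.2) = 0.1009 K/W
ΣR = 3.308×10^-7 + 0.1009 = 0.1009 K/W
Q = ΔT/ΣR = (537 K − 302.8 K)/0.1009 = 2320 W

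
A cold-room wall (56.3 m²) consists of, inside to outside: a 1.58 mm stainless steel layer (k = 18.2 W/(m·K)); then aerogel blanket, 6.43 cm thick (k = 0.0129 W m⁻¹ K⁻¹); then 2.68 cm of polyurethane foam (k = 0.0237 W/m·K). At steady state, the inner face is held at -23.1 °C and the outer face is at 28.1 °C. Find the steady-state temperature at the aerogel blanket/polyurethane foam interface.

T = 18.6 °C

Treat each layer as a resistance in series:
  R_stainless steel = L/(kA) = 0.00158/(18.2·56.3) = 1.542×10^-6 K/W
  R_aerogel blanket = L/(kA) = 0.0643/(0.0129·56.3) = 0.08853 K/W
  R_polyurethane foam = L/(kA) = 0.0268/(0.0237·56.3) = 0.02009 K/W
ΣR = 1.542×10^-6 + 0.08853 + 0.02009 = 0.1086 K/W
Q = ΔT/ΣR = (-23.1 °C − 28.1 °C)/0.1086 = -471.5 W
From the inner boundary to the aerogel blanket/polyurethane foam interface, ΣR_partial = 0.08853 K/W.
T_interface = T_in − Q·ΣR_partial = -23.1 °C − (-471.5)(0.08853) = 18.6 °C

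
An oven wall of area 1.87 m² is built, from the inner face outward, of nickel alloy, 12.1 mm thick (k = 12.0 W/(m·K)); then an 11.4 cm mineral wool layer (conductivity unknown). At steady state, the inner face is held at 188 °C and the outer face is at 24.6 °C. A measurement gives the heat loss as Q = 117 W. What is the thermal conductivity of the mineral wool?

ΣR = ΔT/Q = |188 − 24.6|/117 = 1.397 K/W
Known resistances:
  R_nickel alloy = L/(kA) = 0.0121/(12.0·1.87) = 5.392×10^-4 K/W
R_mineral wool = ΣR − ΣR_known = 1.397 − 5.392×10^-4 = 1.396 K/W
L/(kA) = 1.396 ⇒ k = 0.114/(1.396·1.87) = 0.0437 W/m·K

k = 0.0437 W/m·K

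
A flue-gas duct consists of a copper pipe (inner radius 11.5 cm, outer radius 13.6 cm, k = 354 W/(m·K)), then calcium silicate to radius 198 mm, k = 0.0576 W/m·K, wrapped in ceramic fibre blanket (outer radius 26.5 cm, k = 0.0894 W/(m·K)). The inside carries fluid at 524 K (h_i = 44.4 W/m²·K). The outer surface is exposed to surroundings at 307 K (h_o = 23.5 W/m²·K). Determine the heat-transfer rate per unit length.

Resistance network (inner→outer):
  R'_conv,in = 1/(2πr h) = 1/(2π·0.115·44.4) = 0.03117 m·K/W
  R'_copper = ln(0.136/0.115)/(2πk) = 0.1677/(2π·354) = 7.541×10^-5 m·K/W
  R'_calcium silicate = ln(0.198/0.136)/(2πk) = 0.3756/(2π·0.0576) = 1.038 m·K/W
  R'_ceramic fibre blanket = ln(0.265/0.198)/(2πk) = 0.2915/(2π·0.0894) = 0.5189 m·K/W
  R'_conv,out = 1/(2πr h) = 1/(2π·0.265·23.5) = 0.02556 m·K/W
ΣR = 0.03117 + 7.541×10^-5 + 1.038 + 0.5189 + 0.02556 = 1.614 m·K/W
Q' = ΔT/ΣR = (524 K − 307 K)/1.614 = 134 W/m

Q' = 134 W/m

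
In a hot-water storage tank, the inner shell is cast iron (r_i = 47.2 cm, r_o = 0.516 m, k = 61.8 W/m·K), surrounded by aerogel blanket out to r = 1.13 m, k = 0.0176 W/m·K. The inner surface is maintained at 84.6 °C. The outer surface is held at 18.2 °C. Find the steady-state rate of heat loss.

Q = 13.9 W

Resistance network (inner→outer):
  R_cast iron = (1/0.472 − 1/0.516)/(4πk) = 0.1807/(4π·61.8) = 2.326×10^-4 K/W
  R_aerogel blanket = (1/0.516 − 1/1.13)/(4πk) = 1.053/(4π·0.0176) = 4.761 K/W
ΣR = 2.326×10^-4 + 4.761 = 4.761 K/W
Q = ΔT/ΣR = (84.6 °C − 18.2 °C)/4.761 = 13.9 W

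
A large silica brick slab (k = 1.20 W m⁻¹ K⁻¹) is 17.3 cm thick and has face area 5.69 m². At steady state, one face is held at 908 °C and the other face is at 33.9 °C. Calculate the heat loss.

Q = 34500 W

Q = kA·ΔT/L = 1.20 × 5.69 × |908 °C − 33.9 °C| / 0.173 = 34500 W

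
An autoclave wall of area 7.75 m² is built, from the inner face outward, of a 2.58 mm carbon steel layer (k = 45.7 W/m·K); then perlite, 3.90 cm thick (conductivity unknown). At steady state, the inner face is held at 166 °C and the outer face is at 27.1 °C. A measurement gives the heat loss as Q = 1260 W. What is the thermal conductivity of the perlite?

k = 0.0457 W/m·K

ΣR = ΔT/Q = |166 − 27.1|/1260 = 0.1102 K/W
Known resistances:
  R_carbon steel = L/(kA) = 0.00258/(45.7·7.75) = 7.285×10^-6 K/W
R_perlite = ΣR − ΣR_known = 0.1102 − 7.285×10^-6 = 0.1102 K/W
L/(kA) = 0.1102 ⇒ k = 0.0390/(0.1102·7.75) = 0.0457 W/m·K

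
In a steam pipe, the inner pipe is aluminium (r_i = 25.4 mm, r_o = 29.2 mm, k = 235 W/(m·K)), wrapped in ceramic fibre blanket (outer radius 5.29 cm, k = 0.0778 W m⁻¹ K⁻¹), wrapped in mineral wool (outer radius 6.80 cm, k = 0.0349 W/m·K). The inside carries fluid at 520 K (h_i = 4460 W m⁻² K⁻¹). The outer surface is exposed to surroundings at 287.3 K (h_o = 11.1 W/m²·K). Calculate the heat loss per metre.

Q' = 90.4 W/m

Resistance network (inner→outer):
  R'_conv,in = 1/(2πr h) = 1/(2π·0.0254·4460) = 0.001405 m·K/W
  R'_aluminium = ln(0.0292/0.0254)/(2πk) = 0.1394/(2π·235) = 9.442×10^-5 m·K/W
  R'_ceramic fibre blanket = ln(0.0529/0.0292)/(2πk) = 0.5942/(2π·0.0778) = 1.216 m·K/W
  R'_mineral wool = ln(0.0680/0.0529)/(2πk) = 0.2511/(2π·0.0349) = 1.145 m·K/W
  R'_conv,out = 1/(2πr h) = 1/(2π·0.0680·11.1) = 0.2109 m·K/W
ΣR = 0.001405 + 9.442×10^-5 + 1.216 + 1.145 + 0.2109 = 2.573 m·K/W
Q' = ΔT/ΣR = (520 K − 287.3 K)/2.573 = 90.4 W/m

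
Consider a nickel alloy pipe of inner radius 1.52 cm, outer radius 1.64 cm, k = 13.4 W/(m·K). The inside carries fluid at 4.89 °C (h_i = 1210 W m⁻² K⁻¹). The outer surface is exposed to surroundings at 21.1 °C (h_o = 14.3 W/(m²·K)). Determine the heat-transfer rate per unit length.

Resistance network (inner→outer):
  R'_conv,in = 1/(2πr h) = 1/(2π·0.0152·1210) = 0.008653 m·K/W
  R'_nickel alloy = ln(0.0164/0.0152)/(2πk) = 0.07599/(2π·13.4) = 9.025×10^-4 m·K/W
  R'_conv,out = 1/(2πr h) = 1/(2π·0.0164·14.3) = 0.6786 m·K/W
ΣR = 0.008653 + 9.025×10^-4 + 0.6786 = 0.6882 m·K/W
Q' = ΔT/ΣR = (4.89 °C − 21.1 °C)/0.6882 = -23.6 W/m
(Negative Q' ⇒ heat flows inward; heat gain = 23.6 W/m.)

Q' = 23.6 W/m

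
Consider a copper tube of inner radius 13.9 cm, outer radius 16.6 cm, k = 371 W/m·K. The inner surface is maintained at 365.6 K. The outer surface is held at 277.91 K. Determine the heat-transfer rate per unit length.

Q' = 1.15×10^6 W/m

Q' = 2πk·ΔT/ln(r₂/r₁) = 2π × 371 × 87.69 / ln(0.166/0.139) = 1.15×10^6 W/m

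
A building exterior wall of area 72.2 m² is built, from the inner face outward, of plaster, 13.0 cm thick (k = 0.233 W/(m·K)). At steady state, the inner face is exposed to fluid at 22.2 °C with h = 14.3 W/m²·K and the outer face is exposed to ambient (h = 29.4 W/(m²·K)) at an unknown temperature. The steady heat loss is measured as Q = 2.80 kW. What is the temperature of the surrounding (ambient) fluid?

Series resistances:
  R_conv,in = 1/(hA) = 1/(14.3·72.2) = 9.686×10^-4 K/W
  R_plaster = L/(kA) = 0.130/(0.233·72.2) = 0.007728 K/W
  R_conv,out = 1/(hA) = 1/(29.4·72.2) = 4.711×10^-4 K/W
ΣR = 0.009167 K/W
ΔT = Q·ΣR = 2800 × 0.009167 = 25.67 K
Heat flows outward, so T_out = T_in − ΔT = 22.2 − 25.67 = -3.47 °C

T_out = -3.47 °C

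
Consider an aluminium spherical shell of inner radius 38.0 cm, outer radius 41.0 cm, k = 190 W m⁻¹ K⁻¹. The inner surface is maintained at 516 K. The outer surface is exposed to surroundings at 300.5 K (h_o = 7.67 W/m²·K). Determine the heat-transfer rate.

Treat each layer as a resistance in series:
  R_aluminium = (1/0.380 − 1/0.410)/(4πk) = 0.1926/(4π·190) = 8.065×10^-5 K/W
  R_conv,out = 1/(4πr²h) = 1/(4π·0.410²·7.67) = 0.06172 K/W
ΣR = 8.065×10^-5 + 0.06172 = 0.06180 K/W
Q = ΔT/ΣR = (516 K − 300.5 K)/0.06180 = 3490 W

Q = 3.49 kW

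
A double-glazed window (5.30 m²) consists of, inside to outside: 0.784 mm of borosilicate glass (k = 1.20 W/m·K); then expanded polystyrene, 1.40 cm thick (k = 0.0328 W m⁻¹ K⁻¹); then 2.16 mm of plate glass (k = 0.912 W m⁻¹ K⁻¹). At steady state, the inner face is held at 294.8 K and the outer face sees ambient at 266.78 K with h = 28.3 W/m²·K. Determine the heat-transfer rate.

Q = 319 W

Treat each layer as a resistance in series:
  R_borosilicate glass = L/(kA) = 7.84×10^-4/(1.20·5.30) = 1.233×10^-4 K/W
  R_expanded polystyrene = L/(kA) = 0.0140/(0.0328·5.30) = 0.08053 K/W
  R_plate glass = L/(kA) = 0.00216/(0.912·5.30) = 4.469×10^-4 K/W
  R_conv,out = 1/(hA) = 1/(28.3·5.30) = 0.006667 K/W
ΣR = 1.233×10^-4 + 0.08053 + 4.469×10^-4 + 0.006667 = 0.08777 K/W
Q = ΔT/ΣR = (294.8 K − 266.78 K)/0.08777 = 319 W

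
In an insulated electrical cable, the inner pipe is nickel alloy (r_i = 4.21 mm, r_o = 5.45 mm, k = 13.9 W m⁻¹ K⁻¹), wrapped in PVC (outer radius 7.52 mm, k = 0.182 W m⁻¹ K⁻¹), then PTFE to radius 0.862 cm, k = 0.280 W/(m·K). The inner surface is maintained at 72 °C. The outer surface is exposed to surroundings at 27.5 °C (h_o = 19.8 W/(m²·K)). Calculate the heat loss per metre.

Q' = 34.4 W/m

Series thermal resistances, inner to outer:
  R'_nickel alloy = ln(0.00545/0.00421)/(2πk) = 0.2582/(2π·13.9) = 0.002956 m·K/W
  R'_PVC = ln(0.00752/0.00545)/(2πk) = 0.3220/(2π·0.182) = 0.2815 m·K/W
  R'_PTFE = ln(0.00862/0.00752)/(2πk) = 0.1365/(2π·0.280) = 0.07760 m·K/W
  R'_conv,out = 1/(2πr h) = 1/(2π·0.00862·19.8) = 0.9325 m·K/W
ΣR = 0.002956 + 0.2815 + 0.07760 + 0.9325 = 1.295 m·K/W
Q' = ΔT/ΣR = (72 °C − 27.5 °C)/1.295 = 34.4 W/m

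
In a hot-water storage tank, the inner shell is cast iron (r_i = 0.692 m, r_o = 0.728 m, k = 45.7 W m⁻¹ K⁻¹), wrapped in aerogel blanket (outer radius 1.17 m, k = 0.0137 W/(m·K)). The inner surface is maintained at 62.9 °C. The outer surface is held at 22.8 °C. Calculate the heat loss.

Q = 13.3 W

Series thermal resistances, inner to outer:
  R_cast iron = (1/0.692 − 1/0.728)/(4πk) = 0.07146/(4π·45.7) = 1.244×10^-4 K/W
  R_aerogel blanket = (1/0.728 − 1/1.17)/(4πk) = 0.5189/(4π·0.0137) = 3.014 K/W
ΣR = 1.244×10^-4 + 3.014 = 3.014 K/W
Q = ΔT/ΣR = (62.9 °C − 22.8 °C)/3.014 = 13.3 W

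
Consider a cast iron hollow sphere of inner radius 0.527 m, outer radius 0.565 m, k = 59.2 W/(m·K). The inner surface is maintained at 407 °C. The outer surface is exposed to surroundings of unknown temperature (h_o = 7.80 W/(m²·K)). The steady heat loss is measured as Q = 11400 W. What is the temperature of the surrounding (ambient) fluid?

Series resistances:
  R_cast iron = (1/0.527 − 1/0.565)/(4πk) = 0.1276/(4π·59.2) = 1.716×10^-4 K/W
  R_conv,out = 1/(4πr²h) = 1/(4π·0.565²·7.80) = 0.03196 K/W
ΣR = 0.03213 K/W
ΔT = Q·ΣR = 11400 × 0.03213 = 366.3 K
Heat flows outward, so T_out = T_in − ΔT = 407 − 366.3 = 40.7 °C

T_out = 40.7 °C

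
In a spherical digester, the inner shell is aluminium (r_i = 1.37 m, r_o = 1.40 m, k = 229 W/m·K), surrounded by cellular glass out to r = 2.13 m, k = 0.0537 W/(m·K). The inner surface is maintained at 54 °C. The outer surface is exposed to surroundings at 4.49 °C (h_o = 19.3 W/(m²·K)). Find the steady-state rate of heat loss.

Series thermal resistances, inner to outer:
  R_aluminium = (1/1.37 − 1/1.40)/(4πk) = 0.01564/(4π·229) = 5.435×10^-6 K/W
  R_cellular glass = (1/1.40 − 1/2.13)/(4πk) = 0.2448/(4π·0.0537) = 0.3628 K/W
  R_conv,out = 1/(4πr²h) = 1/(4π·2.13²·19.3) = 9.088×10^-4 K/W
ΣR = 5.435×10^-6 + 0.3628 + 9.088×10^-4 = 0.3637 K/W
Q = ΔT/ΣR = (54 °C − 4.49 °C)/0.3637 = 136 W

Q = 136 W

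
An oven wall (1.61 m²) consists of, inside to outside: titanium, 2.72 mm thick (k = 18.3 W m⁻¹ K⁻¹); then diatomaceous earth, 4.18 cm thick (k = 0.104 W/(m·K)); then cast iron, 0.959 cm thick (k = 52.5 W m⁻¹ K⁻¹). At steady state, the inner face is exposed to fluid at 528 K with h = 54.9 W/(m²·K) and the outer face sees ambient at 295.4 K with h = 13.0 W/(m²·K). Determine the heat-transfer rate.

Q = 753 W

Resistance network (inner→outer):
  R_conv,in = 1/(hA) = 1/(54.9·1.61) = 0.01131 K/W
  R_titanium = L/(kA) = 0.00272/(18.3·1.61) = 9.232×10^-5 K/W
  R_diatomaceous earth = L/(kA) = 0.0418/(0.104·1.61) = 0.2496 K/W
  R_cast iron = L/(kA) = 0.00959/(52.5·1.61) = 1.135×10^-4 K/W
  R_conv,out = 1/(hA) = 1/(13.0·1.61) = 0.04778 K/W
ΣR = 0.01131 + 9.232×10^-5 + 0.2496 + 1.135×10^-4 + 0.04778 = 0.3089 K/W
Q = ΔT/ΣR = (528 K − 295.4 K)/0.3089 = 753 W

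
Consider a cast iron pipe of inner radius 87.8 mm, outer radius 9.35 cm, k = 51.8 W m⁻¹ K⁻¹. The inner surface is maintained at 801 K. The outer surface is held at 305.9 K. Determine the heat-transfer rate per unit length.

Q' = 2.56×10^6 W/m

Q' = 2πk·ΔT/ln(r₂/r₁) = 2π × 51.8 × 495.1 / ln(0.0935/0.0878) = 2.56×10^6 W/m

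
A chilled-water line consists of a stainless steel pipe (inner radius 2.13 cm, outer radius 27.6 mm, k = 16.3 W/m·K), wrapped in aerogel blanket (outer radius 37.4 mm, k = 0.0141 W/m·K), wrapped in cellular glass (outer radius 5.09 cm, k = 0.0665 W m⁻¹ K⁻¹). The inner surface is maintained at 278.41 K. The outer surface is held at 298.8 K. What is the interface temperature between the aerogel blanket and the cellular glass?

T = 295.2 K

Treat each layer as a resistance in series:
  R'_stainless steel = ln(0.0276/0.0213)/(2πk) = 0.2591/(2π·16.3) = 0.002530 m·K/W
  R'_aerogel blanket = ln(0.0374/0.0276)/(2πk) = 0.3039/(2π·0.0141) = 3.430 m·K/W
  R'_cellular glass = ln(0.0509/0.0374)/(2πk) = 0.3082/(2π·0.0665) = 0.7376 m·K/W
ΣR = 0.002530 + 3.430 + 0.7376 = 4.170 m·K/W
Q' = ΔT/ΣR = (278.41 K − 298.8 K)/4.170 = -4.890 W/m
From the inner boundary to the aerogel blanket/cellular glass interface, ΣR_partial = 3.433 m·K/W.
T_interface = T_in − Q'·ΣR_partial = 278.41 K − (-4.890)(3.433) = 295.2 K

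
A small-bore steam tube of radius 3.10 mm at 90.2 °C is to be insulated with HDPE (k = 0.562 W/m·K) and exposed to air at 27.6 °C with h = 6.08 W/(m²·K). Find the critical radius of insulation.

For a cylinder, r_cr = k_ins/h = 0.562/6.08 = 0.0924 m = 9.24 cm

r_cr = 9.24 cm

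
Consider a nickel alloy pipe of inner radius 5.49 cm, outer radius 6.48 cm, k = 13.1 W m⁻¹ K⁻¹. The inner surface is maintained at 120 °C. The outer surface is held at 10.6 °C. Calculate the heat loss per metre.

Q' = 2πk·ΔT/ln(r₂/r₁) = 2π × 13.1 × 109.4 / ln(0.0648/0.0549) = 54300 W/m

Q' = 54300 W/m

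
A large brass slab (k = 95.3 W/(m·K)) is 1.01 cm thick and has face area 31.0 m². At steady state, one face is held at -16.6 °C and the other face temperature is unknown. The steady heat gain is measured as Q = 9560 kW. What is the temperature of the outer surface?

Sum the resistances:
  R_brass = L/(kA) = 0.0101/(95.3·31.0) = 3.419×10^-6 K/W
ΣR = 3.419×10^-6 K/W
ΔT = Q·ΣR = 9.56×10^6 × 3.419×10^-6 = 32.69 K
Heat flows inward, so T_out = T_in + ΔT = -16.6 + 32.69 = 16.1 °C

T_out = 16.1 °C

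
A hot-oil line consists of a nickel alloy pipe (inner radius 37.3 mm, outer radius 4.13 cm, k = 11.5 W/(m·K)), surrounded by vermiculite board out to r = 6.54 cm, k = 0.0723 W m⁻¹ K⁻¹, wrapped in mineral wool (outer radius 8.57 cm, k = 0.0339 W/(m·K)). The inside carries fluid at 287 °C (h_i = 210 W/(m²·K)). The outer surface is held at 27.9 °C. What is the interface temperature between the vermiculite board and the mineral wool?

T = 171 °C

Treat each layer as a resistance in series:
  R'_conv,in = 1/(2πr h) = 1/(2π·0.0373·210) = 0.02032 m·K/W
  R'_nickel alloy = ln(0.0413/0.0373)/(2πk) = 0.1019/(2π·11.5) = 0.001410 m·K/W
  R'_vermiculite board = ln(0.0654/0.0413)/(2πk) = 0.4597/(2π·0.0723) = 1.012 m·K/W
  R'_mineral wool = ln(0.0857/0.0654)/(2πk) = 0.2703/(2π·0.0339) = 1.269 m·K/W
ΣR = 0.02032 + 0.001410 + 1.012 + 1.269 = 2.303 m·K/W
Q' = ΔT/ΣR = (287 °C − 27.9 °C)/2.303 = 112.5 W/m
From the inner boundary to the vermiculite board/mineral wool interface, ΣR_partial = 1.034 m·K/W.
T_interface = T_in − Q'·ΣR_partial = 287 °C − (112.5)(1.034) = 171 °C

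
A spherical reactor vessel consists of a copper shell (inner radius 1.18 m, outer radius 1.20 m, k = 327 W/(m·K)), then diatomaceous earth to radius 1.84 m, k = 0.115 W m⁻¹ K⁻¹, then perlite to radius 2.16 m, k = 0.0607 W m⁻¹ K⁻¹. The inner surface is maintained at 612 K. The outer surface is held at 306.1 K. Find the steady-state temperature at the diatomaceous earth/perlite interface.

T = 412 K

Series thermal resistances, inner to outer:
  R_copper = (1/1.18 − 1/1.20)/(4πk) = 0.01412/(4π·327) = 3.437×10^-6 K/W
  R_diatomaceous earth = (1/1.20 − 1/1.84)/(4πk) = 0.2899/(4π·0.115) = 0.2006 K/W
  R_perlite = (1/1.84 − 1/2.16)/(4πk) = 0.08052/(4π·0.0607) = 0.1056 K/W
ΣR = 3.437×10^-6 + 0.2006 + 0.1056 = 0.3062 K/W
Q = ΔT/ΣR = (612 K − 306.1 K)/0.3062 = 999.0 W
From the inner boundary to the diatomaceous earth/perlite interface, ΣR_partial = 0.2006 K/W.
T_interface = T_in − Q·ΣR_partial = 612 K − (999.0)(0.2006) = 412 K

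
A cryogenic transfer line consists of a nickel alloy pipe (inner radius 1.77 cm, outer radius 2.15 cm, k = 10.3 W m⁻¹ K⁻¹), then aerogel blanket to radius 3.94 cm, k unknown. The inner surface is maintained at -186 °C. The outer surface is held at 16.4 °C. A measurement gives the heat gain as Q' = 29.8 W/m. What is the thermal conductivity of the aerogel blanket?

ΣR = ΔT/Q' = |-186 − 16.4|/29.8 = 6.792 m·K/W
Known resistances:
  R'_nickel alloy = ln(0.0215/0.0177)/(2πk) = 0.1945/(2π·10.3) = 0.003005 m·K/W
R_aerogel blanket = ΣR − ΣR_known = 6.792 − 0.003005 = 6.789 m·K/W
ln(r₂/r₁)/(2πk) = 6.789 ⇒ k = 0.6057/(2π·6.789) = 0.0142 W/m·K

k = 0.0142 W/m·K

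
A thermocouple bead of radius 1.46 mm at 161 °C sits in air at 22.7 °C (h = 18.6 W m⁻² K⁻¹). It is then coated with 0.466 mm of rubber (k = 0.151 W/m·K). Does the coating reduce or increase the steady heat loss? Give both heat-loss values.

Critical radius for a sphere: r_cr = 2k/h = 0.0162 m = 1.62 cm.
Outer radius after coating: r₂ = 0.00146 + 4.66×10^-4 = 0.001926 m.
Since r₁ < r_cr and r₂ ≤ r_cr, the coating moves toward the maximum at r_cr — heat loss rises.
Bare: R = 1/(4πr₁²h) = 2007 K/W; Q = 138.3/2007 = 0.0689 W.
Coated: R = R_cond + R_conv = 1241 K/W; Q = 138.3/1241 = 0.111 W.

increases: 0.0689 → 0.111 W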